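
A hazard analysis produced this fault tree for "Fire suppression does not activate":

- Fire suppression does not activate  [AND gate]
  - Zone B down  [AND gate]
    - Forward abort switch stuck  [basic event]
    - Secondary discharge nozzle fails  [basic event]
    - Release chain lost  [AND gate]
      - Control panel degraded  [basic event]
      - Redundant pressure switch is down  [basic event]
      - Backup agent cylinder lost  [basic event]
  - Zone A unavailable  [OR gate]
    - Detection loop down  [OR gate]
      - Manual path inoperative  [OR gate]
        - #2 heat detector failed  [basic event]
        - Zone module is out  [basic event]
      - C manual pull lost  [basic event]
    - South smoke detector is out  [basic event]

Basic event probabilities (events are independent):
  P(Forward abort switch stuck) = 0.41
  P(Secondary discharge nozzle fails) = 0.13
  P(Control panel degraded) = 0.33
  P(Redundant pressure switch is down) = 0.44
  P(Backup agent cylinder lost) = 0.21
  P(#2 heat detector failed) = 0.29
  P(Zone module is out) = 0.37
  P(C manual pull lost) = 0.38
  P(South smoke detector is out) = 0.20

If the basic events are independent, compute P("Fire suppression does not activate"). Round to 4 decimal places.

0.0013

P(Release chain lost) [AND] = 0.33 × 0.44 × 0.21 = 0.030492
P(Zone B down) [AND] = 0.41 × 0.13 × 0.030492 = 0.001625
P(Manual path inoperative) [OR] = 1 − (1−0.29) × (1−0.37) = 0.552700
P(Detection loop down) [OR] = 1 − (1−0.552700) × (1−0.38) = 0.722674
P(Zone A unavailable) [OR] = 1 − (1−0.722674) × (1−0.20) = 0.778139
P(Fire suppression does not activate) [AND] = 0.001625 × 0.778139 = 0.001264
Rounded to 4 decimal places: P(Fire suppression does not activate) ≈ 0.0013.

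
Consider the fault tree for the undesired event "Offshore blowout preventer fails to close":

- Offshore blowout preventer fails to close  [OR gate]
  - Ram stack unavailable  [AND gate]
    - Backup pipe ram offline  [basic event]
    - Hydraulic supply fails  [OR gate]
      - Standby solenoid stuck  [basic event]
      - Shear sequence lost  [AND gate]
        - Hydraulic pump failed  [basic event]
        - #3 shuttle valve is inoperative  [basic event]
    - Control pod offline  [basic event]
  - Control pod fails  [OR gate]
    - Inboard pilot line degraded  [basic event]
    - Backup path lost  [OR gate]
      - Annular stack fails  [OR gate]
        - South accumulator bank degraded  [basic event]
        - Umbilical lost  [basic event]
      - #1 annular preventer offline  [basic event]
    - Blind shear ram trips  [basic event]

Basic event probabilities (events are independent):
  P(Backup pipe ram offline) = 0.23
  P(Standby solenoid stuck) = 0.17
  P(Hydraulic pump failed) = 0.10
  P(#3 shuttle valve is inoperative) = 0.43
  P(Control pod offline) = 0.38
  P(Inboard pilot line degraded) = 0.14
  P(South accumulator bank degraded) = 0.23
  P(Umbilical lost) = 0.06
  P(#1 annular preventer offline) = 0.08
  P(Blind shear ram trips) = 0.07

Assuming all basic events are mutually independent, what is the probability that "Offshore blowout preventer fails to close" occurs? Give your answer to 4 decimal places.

0.4770

P(Shear sequence lost) [AND] = 0.10 × 0.43 = 0.043000
P(Hydraulic supply fails) [OR] = 1 − (1−0.17) × (1−0.043000) = 0.205690
P(Ram stack unavailable) [AND] = 0.23 × 0.205690 × 0.38 = 0.017977
P(Annular stack fails) [OR] = 1 − (1−0.23) × (1−0.06) = 0.276200
P(Backup path lost) [OR] = 1 − (1−0.276200) × (1−0.08) = 0.334104
P(Control pod fails) [OR] = 1 − (1−0.14) × (1−0.334104) × (1−0.07) = 0.467416
P(Offshore blowout preventer fails to close) [OR] = 1 − (1−0.017977) × (1−0.467416) = 0.476990
Rounded to 4 decimal places: P(Offshore blowout preventer fails to close) ≈ 0.4770.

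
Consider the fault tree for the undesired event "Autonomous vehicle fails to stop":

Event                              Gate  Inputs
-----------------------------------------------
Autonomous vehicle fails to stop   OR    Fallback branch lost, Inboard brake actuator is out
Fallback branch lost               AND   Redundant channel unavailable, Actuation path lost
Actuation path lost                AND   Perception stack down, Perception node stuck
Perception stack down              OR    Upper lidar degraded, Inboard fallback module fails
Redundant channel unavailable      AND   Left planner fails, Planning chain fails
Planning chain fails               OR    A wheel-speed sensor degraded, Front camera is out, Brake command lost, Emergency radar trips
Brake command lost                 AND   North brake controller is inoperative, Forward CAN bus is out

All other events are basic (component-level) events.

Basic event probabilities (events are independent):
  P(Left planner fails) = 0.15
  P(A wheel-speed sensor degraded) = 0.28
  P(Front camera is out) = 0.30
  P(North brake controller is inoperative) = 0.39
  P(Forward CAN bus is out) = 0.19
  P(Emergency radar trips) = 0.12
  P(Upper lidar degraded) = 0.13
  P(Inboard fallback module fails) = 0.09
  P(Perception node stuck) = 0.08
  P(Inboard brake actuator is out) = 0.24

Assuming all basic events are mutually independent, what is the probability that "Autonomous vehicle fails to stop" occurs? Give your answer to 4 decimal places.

0.2411

P(Brake command lost) [AND] = 0.39 × 0.19 = 0.074100
P(Planning chain fails) [OR] = 1 − (1−0.28) × (1−0.30) × (1−0.074100) × (1−0.12) = 0.589345
P(Redundant channel unavailable) [AND] = 0.15 × 0.589345 = 0.088402
P(Perception stack down) [OR] = 1 − (1−0.13) × (1−0.09) = 0.208300
P(Actuation path lost) [AND] = 0.208300 × 0.08 = 0.016664
P(Fallback branch lost) [AND] = 0.088402 × 0.016664 = 0.001473
P(Autonomous vehicle fails to stop) [OR] = 1 − (1−0.001473) × (1−0.24) = 0.241119
Rounded to 4 decimal places: P(Autonomous vehicle fails to stop) ≈ 0.2411.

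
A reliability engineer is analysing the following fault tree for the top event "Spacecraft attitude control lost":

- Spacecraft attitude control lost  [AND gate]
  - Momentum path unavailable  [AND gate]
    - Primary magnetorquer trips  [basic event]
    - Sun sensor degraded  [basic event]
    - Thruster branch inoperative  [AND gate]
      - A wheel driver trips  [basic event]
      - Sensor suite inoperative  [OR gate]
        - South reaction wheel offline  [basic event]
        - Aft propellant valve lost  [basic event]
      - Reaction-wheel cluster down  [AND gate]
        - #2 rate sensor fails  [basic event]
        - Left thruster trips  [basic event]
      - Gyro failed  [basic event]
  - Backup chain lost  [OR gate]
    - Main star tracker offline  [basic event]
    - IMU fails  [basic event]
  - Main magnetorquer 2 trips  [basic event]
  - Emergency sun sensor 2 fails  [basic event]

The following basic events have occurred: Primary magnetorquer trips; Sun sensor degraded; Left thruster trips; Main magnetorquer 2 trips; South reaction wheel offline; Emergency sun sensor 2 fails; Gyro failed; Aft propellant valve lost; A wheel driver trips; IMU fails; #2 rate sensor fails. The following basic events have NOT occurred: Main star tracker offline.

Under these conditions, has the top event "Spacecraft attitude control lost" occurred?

Sensor suite inoperative [OR]: South reaction wheel offline=occurs, Aft propellant valve lost=occurs → at least one input occurs → occurs.
Reaction-wheel cluster down [AND]: #2 rate sensor fails=occurs, Left thruster trips=occurs → all inputs occur → occurs.
Thruster branch inoperative [AND]: A wheel driver trips=occurs, Sensor suite inoperative=occurs, Reaction-wheel cluster down=occurs, Gyro failed=occurs → all inputs occur → occurs.
Momentum path unavailable [AND]: Primary magnetorquer trips=occurs, Sun sensor degraded=occurs, Thruster branch inoperative=occurs → all inputs occur → occurs.
Backup chain lost [OR]: Main star tracker offline=not, IMU fails=occurs → at least one input occurs → occurs.
Spacecraft attitude control lost [AND]: Momentum path unavailable=occurs, Backup chain lost=occurs, Main magnetorquer 2 trips=occurs, Emergency sun sensor 2 fails=occurs → all inputs occur → occurs.

Yes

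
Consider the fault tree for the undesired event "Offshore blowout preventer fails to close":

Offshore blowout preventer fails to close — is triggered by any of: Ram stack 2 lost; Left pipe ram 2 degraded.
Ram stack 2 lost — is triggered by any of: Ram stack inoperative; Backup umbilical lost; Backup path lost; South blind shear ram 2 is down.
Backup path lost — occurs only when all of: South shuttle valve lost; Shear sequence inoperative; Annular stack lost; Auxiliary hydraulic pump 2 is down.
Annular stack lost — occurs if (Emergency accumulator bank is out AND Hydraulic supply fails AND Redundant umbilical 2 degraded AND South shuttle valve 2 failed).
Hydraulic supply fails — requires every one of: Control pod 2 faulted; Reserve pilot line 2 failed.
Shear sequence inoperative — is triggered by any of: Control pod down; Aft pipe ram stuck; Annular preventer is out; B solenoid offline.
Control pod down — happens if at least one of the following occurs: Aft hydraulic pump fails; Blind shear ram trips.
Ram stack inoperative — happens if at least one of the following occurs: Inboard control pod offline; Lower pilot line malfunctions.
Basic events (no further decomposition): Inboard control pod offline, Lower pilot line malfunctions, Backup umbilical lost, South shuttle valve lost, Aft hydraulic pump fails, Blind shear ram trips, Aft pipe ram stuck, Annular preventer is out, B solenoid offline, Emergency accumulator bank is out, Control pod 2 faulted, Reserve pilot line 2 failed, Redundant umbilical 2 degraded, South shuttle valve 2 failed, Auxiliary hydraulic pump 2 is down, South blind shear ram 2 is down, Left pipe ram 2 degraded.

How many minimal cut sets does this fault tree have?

10

Ram stack inoperative [OR]: union of children's cut sets → 2 cut set(s).
Control pod down [OR]: union of children's cut sets → 2 cut set(s).
Shear sequence inoperative [OR]: union of children's cut sets → 5 cut set(s).
Hydraulic supply fails [AND]: one cut set from each child combined → 1 × 1 = 1 cut set(s).
Annular stack lost [AND]: one cut set from each child combined → 1 × 1 × 1 × 1 = 1 cut set(s).
Backup path lost [AND]: one cut set from each child combined → 1 × 5 × 1 × 1 = 5 cut set(s).
Ram stack 2 lost [OR]: union of children's cut sets → 9 cut set(s).
Offshore blowout preventer fails to close [OR]: union of children's cut sets → 10 cut set(s).
Minimal cut sets: {Inboard control pod offline}; {Lower pilot line malfunctions}; {Backup umbilical lost}; {Aft hydraulic pump fails, Auxiliary hydraulic pump 2 is down, Control pod 2 faulted, Emergency accumulator bank is out, Redundant umbilical 2 degraded, Reserve pilot line 2 failed, South shuttle valve 2 failed, South shuttle valve lost}; {Auxiliary hydraulic pump 2 is down, Blind shear ram trips, Control pod 2 faulted, Emergency accumulator bank is out, Redundant umbilical 2 degraded, Reserve pilot line 2 failed, South shuttle valve 2 failed, South shuttle valve lost}; {Aft pipe ram stuck, Auxiliary hydraulic pump 2 is down, Control pod 2 faulted, Emergency accumulator bank is out, Redundant umbilical 2 degraded, Reserve pilot line 2 failed, South shuttle valve 2 failed, South shuttle valve lost}; {Annular preventer is out, Auxiliary hydraulic pump 2 is down, Control pod 2 faulted, Emergency accumulator bank is out, Redundant umbilical 2 degraded, Reserve pilot line 2 failed, South shuttle valve 2 failed, South shuttle valve lost}; {Auxiliary hydraulic pump 2 is down, B solenoid offline, Control pod 2 faulted, Emergency accumulator bank is out, Redundant umbilical 2 degraded, Reserve pilot line 2 failed, South shuttle valve 2 failed, South shuttle valve lost}; {South blind shear ram 2 is down}; {Left pipe ram 2 degraded}.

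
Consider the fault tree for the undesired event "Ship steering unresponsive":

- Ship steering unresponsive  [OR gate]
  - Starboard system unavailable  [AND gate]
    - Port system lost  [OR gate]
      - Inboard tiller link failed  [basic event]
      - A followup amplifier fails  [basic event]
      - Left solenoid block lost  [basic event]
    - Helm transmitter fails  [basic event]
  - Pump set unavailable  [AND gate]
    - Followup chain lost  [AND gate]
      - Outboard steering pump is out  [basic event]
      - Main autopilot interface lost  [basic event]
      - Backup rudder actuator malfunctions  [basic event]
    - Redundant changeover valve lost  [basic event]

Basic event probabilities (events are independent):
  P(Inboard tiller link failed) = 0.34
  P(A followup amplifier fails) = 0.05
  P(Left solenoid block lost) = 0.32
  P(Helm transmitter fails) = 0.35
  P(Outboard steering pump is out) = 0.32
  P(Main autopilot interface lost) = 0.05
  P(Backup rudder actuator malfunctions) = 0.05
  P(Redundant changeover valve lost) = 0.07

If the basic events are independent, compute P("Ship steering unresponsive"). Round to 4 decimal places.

0.2008

P(Port system lost) [OR] = 1 − (1−0.34) × (1−0.05) × (1−0.32) = 0.573640
P(Starboard system unavailable) [AND] = 0.573640 × 0.35 = 0.200774
P(Followup chain lost) [AND] = 0.32 × 0.05 × 0.05 = 0.000800
P(Pump set unavailable) [AND] = 0.000800 × 0.07 = 0.000056
P(Ship steering unresponsive) [OR] = 1 − (1−0.200774) × (1−0.000056) = 0.200819
Rounded to 4 decimal places: P(Ship steering unresponsive) ≈ 0.2008.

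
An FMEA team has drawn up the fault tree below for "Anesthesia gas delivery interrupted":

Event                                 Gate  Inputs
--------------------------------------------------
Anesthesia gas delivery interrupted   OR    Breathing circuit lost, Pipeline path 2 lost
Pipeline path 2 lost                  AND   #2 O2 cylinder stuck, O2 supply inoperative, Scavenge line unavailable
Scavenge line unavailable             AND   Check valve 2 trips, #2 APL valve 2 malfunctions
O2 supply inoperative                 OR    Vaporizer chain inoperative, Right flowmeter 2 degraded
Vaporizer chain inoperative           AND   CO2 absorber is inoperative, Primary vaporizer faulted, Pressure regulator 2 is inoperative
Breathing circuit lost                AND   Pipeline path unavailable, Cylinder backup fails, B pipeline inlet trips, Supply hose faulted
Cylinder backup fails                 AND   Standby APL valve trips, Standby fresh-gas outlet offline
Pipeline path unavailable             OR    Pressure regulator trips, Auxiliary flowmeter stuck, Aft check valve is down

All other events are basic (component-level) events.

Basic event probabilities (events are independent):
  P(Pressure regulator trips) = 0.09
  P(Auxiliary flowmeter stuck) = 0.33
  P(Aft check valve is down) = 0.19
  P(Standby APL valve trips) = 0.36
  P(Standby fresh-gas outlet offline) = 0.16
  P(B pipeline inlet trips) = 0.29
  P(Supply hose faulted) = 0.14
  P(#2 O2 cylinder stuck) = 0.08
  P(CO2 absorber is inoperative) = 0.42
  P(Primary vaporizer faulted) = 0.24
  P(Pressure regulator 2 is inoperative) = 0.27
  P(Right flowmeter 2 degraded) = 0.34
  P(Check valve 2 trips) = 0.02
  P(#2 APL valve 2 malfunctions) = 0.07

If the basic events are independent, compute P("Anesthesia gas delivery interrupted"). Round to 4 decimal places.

P(Pipeline path unavailable) [OR] = 1 − (1−0.09) × (1−0.33) × (1−0.19) = 0.506143
P(Cylinder backup fails) [AND] = 0.36 × 0.16 = 0.057600
P(Breathing circuit lost) [AND] = 0.506143 × 0.057600 × 0.29 × 0.14 = 0.001184
P(Vaporizer chain inoperative) [AND] = 0.42 × 0.24 × 0.27 = 0.027216
P(O2 supply inoperative) [OR] = 1 − (1−0.027216) × (1−0.34) = 0.357963
P(Scavenge line unavailable) [AND] = 0.02 × 0.07 = 0.001400
P(Pipeline path 2 lost) [AND] = 0.08 × 0.357963 × 0.001400 = 0.000040
P(Anesthesia gas delivery interrupted) [OR] = 1 − (1−0.001184) × (1−0.000040) = 0.001224
Rounded to 4 decimal places: P(Anesthesia gas delivery interrupted) ≈ 0.0012.

0.0012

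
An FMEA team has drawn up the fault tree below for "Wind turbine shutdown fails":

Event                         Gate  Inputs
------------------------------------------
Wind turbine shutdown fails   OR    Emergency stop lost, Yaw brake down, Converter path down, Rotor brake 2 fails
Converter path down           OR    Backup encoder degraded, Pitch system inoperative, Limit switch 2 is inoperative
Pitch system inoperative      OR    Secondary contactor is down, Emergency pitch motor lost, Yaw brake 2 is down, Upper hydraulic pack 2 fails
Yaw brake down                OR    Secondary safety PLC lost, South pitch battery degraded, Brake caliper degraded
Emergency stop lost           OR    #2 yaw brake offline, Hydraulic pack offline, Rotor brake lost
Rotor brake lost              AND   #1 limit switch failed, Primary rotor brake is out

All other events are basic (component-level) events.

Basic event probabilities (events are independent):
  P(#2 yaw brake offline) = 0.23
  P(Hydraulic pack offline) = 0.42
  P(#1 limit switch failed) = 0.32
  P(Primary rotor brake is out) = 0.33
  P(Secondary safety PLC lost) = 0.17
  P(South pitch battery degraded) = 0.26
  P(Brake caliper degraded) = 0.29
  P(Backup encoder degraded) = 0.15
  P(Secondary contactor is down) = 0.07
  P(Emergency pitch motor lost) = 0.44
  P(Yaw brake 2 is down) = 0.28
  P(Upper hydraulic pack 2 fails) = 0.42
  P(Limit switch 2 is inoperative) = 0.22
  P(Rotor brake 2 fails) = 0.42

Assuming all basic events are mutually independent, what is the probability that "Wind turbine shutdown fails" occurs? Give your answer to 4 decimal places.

P(Rotor brake lost) [AND] = 0.32 × 0.33 = 0.105600
P(Emergency stop lost) [OR] = 1 − (1−0.23) × (1−0.42) × (1−0.105600) = 0.600561
P(Yaw brake down) [OR] = 1 − (1−0.17) × (1−0.26) × (1−0.29) = 0.563918
P(Pitch system inoperative) [OR] = 1 − (1−0.07) × (1−0.44) × (1−0.28) × (1−0.42) = 0.782514
P(Converter path down) [OR] = 1 − (1−0.15) × (1−0.782514) × (1−0.22) = 0.855807
P(Wind turbine shutdown fails) [OR] = 1 − (1−0.600561) × (1−0.563918) × (1−0.855807) × (1−0.42) = 0.985432
Rounded to 4 decimal places: P(Wind turbine shutdown fails) ≈ 0.9854.

0.9854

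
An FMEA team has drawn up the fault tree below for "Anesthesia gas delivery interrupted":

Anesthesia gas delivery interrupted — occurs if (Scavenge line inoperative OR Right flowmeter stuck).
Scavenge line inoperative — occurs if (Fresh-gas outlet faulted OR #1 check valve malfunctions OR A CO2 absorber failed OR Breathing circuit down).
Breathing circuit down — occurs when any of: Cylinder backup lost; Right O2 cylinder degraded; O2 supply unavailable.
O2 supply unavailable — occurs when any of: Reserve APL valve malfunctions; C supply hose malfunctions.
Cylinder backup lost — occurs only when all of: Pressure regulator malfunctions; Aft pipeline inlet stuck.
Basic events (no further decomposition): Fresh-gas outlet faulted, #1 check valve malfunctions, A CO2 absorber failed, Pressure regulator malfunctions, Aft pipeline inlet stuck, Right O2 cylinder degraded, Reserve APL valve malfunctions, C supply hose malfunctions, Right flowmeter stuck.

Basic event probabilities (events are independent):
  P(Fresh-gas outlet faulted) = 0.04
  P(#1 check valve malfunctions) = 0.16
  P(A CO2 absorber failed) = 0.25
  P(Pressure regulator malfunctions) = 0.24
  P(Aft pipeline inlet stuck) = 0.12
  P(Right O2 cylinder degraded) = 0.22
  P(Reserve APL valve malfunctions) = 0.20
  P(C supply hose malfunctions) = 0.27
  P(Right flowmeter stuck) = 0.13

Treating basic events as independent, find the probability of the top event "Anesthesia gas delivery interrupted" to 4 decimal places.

0.7672

P(Cylinder backup lost) [AND] = 0.24 × 0.12 = 0.028800
P(O2 supply unavailable) [OR] = 1 − (1−0.20) × (1−0.27) = 0.416000
P(Breathing circuit down) [OR] = 1 − (1−0.028800) × (1−0.22) × (1−0.416000) = 0.557599
P(Scavenge line inoperative) [OR] = 1 − (1−0.04) × (1−0.16) × (1−0.25) × (1−0.557599) = 0.732436
P(Anesthesia gas delivery interrupted) [OR] = 1 − (1−0.732436) × (1−0.13) = 0.767219
Rounded to 4 decimal places: P(Anesthesia gas delivery interrupted) ≈ 0.7672.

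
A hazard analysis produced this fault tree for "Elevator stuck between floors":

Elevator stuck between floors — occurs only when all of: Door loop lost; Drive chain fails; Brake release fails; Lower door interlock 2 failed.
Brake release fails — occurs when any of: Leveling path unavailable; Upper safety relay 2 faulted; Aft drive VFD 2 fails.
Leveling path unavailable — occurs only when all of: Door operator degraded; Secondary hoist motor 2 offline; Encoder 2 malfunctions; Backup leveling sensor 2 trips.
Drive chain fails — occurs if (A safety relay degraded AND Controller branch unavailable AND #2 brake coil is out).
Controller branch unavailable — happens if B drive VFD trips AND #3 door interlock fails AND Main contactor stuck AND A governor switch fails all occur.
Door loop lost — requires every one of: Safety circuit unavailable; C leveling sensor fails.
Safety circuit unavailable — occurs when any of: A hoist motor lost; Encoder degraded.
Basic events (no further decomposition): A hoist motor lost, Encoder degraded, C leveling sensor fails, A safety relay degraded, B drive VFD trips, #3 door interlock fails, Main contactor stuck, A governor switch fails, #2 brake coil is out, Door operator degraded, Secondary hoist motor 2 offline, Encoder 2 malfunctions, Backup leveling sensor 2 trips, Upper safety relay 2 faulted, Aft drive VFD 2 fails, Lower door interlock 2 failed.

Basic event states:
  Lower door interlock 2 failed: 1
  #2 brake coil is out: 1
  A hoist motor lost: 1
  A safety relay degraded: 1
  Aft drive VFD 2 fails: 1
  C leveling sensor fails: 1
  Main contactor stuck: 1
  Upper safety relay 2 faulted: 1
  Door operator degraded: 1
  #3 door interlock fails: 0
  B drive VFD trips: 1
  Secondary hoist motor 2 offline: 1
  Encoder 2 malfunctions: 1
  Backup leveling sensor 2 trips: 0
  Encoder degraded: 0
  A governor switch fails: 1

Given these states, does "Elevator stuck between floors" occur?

Safety circuit unavailable [OR]: A hoist motor lost=occurs, Encoder degraded=not → at least one input occurs → occurs.
Door loop lost [AND]: Safety circuit unavailable=occurs, C leveling sensor fails=occurs → all inputs occur → occurs.
Controller branch unavailable [AND]: B drive VFD trips=occurs, #3 door interlock fails=not, Main contactor stuck=occurs, A governor switch fails=occurs → not all inputs occur → does not occur.
Drive chain fails [AND]: A safety relay degraded=occurs, Controller branch unavailable=not, #2 brake coil is out=occurs → not all inputs occur → does not occur.
Leveling path unavailable [AND]: Door operator degraded=occurs, Secondary hoist motor 2 offline=occurs, Encoder 2 malfunctions=occurs, Backup leveling sensor 2 trips=not → not all inputs occur → does not occur.
Brake release fails [OR]: Leveling path unavailable=not, Upper safety relay 2 faulted=occurs, Aft drive VFD 2 fails=occurs → at least one input occurs → occurs.
Elevator stuck between floors [AND]: Door loop lost=occurs, Drive chain fails=not, Brake release fails=occurs, Lower door interlock 2 failed=occurs → not all inputs occur → does not occur.

No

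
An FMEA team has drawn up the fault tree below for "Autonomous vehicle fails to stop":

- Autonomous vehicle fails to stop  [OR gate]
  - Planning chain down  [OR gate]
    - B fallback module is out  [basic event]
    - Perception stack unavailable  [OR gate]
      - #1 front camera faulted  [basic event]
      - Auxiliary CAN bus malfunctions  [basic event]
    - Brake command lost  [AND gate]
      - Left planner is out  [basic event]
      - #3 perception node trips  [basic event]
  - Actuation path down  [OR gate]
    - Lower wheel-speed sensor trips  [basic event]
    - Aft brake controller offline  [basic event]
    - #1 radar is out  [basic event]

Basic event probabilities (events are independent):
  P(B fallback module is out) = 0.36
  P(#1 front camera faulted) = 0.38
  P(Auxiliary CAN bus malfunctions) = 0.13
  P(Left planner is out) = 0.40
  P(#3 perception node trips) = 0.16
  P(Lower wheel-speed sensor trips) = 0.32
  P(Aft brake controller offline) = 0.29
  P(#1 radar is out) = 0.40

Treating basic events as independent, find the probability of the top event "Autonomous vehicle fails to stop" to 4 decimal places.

P(Perception stack unavailable) [OR] = 1 − (1−0.38) × (1−0.13) = 0.460600
P(Brake command lost) [AND] = 0.40 × 0.16 = 0.064000
P(Planning chain down) [OR] = 1 − (1−0.36) × (1−0.460600) × (1−0.064000) = 0.676878
P(Actuation path down) [OR] = 1 − (1−0.32) × (1−0.29) × (1−0.40) = 0.710320
P(Autonomous vehicle fails to stop) [OR] = 1 − (1−0.676878) × (1−0.710320) = 0.906398
Rounded to 4 decimal places: P(Autonomous vehicle fails to stop) ≈ 0.9064.

0.9064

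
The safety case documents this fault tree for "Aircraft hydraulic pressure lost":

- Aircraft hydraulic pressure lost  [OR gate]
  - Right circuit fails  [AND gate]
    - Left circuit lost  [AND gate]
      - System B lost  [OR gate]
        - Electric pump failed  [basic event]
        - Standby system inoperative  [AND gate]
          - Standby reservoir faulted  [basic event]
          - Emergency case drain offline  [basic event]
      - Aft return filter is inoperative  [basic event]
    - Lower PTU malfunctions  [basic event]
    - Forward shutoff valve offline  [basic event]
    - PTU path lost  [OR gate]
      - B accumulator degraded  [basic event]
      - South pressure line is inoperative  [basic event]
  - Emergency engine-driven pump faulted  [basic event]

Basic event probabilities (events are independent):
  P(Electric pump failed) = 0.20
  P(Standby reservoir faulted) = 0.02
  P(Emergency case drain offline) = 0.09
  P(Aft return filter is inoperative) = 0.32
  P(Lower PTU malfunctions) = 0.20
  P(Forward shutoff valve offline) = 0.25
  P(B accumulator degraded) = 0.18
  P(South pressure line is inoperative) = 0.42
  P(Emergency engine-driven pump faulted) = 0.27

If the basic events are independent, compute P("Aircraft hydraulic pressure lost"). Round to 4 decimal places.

P(Standby system inoperative) [AND] = 0.02 × 0.09 = 0.001800
P(System B lost) [OR] = 1 − (1−0.20) × (1−0.001800) = 0.201440
P(Left circuit lost) [AND] = 0.201440 × 0.32 = 0.064461
P(PTU path lost) [OR] = 1 − (1−0.18) × (1−0.42) = 0.524400
P(Right circuit fails) [AND] = 0.064461 × 0.20 × 0.25 × 0.524400 = 0.001690
P(Aircraft hydraulic pressure lost) [OR] = 1 − (1−0.001690) × (1−0.27) = 0.271234
Rounded to 4 decimal places: P(Aircraft hydraulic pressure lost) ≈ 0.2712.

0.2712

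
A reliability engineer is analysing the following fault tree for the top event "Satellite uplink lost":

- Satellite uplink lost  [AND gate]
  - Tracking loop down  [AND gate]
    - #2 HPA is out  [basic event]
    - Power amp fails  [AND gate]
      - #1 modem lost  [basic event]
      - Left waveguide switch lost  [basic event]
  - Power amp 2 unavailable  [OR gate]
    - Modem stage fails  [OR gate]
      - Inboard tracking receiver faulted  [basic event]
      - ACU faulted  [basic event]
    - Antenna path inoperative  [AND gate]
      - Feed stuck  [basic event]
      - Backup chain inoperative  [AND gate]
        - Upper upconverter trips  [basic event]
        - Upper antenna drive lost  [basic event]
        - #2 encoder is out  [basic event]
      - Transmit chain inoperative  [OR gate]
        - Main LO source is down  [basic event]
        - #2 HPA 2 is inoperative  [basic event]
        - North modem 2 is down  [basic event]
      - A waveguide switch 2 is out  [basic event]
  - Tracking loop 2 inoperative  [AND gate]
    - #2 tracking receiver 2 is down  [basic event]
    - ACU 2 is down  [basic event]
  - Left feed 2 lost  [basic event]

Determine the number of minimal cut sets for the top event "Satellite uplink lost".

Power amp fails [AND]: one cut set from each child combined → 1 × 1 = 1 cut set(s).
Tracking loop down [AND]: one cut set from each child combined → 1 × 1 = 1 cut set(s).
Modem stage fails [OR]: union of children's cut sets → 2 cut set(s).
Backup chain inoperative [AND]: one cut set from each child combined → 1 × 1 × 1 = 1 cut set(s).
Transmit chain inoperative [OR]: union of children's cut sets → 3 cut set(s).
Antenna path inoperative [AND]: one cut set from each child combined → 1 × 1 × 3 × 1 = 3 cut set(s).
Power amp 2 unavailable [OR]: union of children's cut sets → 5 cut set(s).
Tracking loop 2 inoperative [AND]: one cut set from each child combined → 1 × 1 = 1 cut set(s).
Satellite uplink lost [AND]: one cut set from each child combined → 1 × 5 × 1 × 1 = 5 cut set(s).
Minimal cut sets: {#1 modem lost, #2 HPA is out, #2 tracking receiver 2 is down, ACU 2 is down, Inboard tracking receiver faulted, Left feed 2 lost, Left waveguide switch lost}; {#1 modem lost, #2 HPA is out, #2 tracking receiver 2 is down, ACU 2 is down, ACU faulted, Left feed 2 lost, Left waveguide switch lost}; {#1 modem lost, #2 HPA is out, #2 encoder is out, #2 tracking receiver 2 is down, A waveguide switch 2 is out, ACU 2 is down, Feed stuck, Left feed 2 lost, Left waveguide switch lost, Main LO source is down, Upper antenna drive lost, Upper upconverter trips}; {#1 modem lost, #2 HPA 2 is inoperative, #2 HPA is out, #2 encoder is out, #2 tracking receiver 2 is down, A waveguide switch 2 is out, ACU 2 is down, Feed stuck, Left feed 2 lost, Left waveguide switch lost, Upper antenna drive lost, Upper upconverter trips}; {#1 modem lost, #2 HPA is out, #2 encoder is out, #2 tracking receiver 2 is down, A waveguide switch 2 is out, ACU 2 is down, Feed stuck, Left feed 2 lost, Left waveguide switch lost, North modem 2 is down, Upper antenna drive lost, Upper upconverter trips}.

5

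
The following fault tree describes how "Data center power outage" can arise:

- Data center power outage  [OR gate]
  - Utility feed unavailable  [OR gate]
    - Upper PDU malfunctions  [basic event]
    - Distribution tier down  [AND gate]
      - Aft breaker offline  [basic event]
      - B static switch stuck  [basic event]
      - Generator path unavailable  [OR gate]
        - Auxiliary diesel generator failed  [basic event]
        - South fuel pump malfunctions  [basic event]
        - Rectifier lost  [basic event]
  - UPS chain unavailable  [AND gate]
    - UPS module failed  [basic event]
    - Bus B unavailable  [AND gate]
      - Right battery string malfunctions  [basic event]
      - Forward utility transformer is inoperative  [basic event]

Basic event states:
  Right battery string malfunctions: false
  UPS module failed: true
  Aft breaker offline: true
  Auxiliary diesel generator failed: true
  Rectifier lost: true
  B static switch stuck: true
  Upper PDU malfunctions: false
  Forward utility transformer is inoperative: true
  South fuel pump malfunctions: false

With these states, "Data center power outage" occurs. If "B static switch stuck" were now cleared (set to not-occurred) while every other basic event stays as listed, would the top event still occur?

No

Counterfactual: set "B static switch stuck" to not occurred.
Generator path unavailable [OR]: Auxiliary diesel generator failed=occurs, South fuel pump malfunctions=not, Rectifier lost=occurs → at least one input occurs → occurs.
Distribution tier down [AND]: Aft breaker offline=occurs, B static switch stuck=not, Generator path unavailable=occurs → not all inputs occur → does not occur.
Utility feed unavailable [OR]: Upper PDU malfunctions=not, Distribution tier down=not → no input occurs → does not occur.
Bus B unavailable [AND]: Right battery string malfunctions=not, Forward utility transformer is inoperative=occurs → not all inputs occur → does not occur.
UPS chain unavailable [AND]: UPS module failed=occurs, Bus B unavailable=not → not all inputs occur → does not occur.
Data center power outage [OR]: Utility feed unavailable=not, UPS chain unavailable=not → no input occurs → does not occur.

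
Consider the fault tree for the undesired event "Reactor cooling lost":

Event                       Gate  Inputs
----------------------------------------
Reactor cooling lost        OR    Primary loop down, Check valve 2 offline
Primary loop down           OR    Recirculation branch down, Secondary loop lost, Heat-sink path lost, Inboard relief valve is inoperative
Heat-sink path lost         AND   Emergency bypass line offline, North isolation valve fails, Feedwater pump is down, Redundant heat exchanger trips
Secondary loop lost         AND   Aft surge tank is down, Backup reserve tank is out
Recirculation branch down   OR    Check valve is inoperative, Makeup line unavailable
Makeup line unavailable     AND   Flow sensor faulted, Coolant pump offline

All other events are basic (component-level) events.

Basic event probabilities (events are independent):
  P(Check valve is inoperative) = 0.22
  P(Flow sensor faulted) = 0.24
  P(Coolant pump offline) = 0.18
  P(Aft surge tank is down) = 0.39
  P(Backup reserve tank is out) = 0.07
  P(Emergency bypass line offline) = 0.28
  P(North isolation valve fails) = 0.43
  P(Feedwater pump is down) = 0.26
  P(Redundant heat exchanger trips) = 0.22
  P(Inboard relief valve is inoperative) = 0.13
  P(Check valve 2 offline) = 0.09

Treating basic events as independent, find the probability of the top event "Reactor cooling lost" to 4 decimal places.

P(Makeup line unavailable) [AND] = 0.24 × 0.18 = 0.043200
P(Recirculation branch down) [OR] = 1 − (1−0.22) × (1−0.043200) = 0.253696
P(Secondary loop lost) [AND] = 0.39 × 0.07 = 0.027300
P(Heat-sink path lost) [AND] = 0.28 × 0.43 × 0.26 × 0.22 = 0.006887
P(Primary loop down) [OR] = 1 − (1−0.253696) × (1−0.027300) × (1−0.006887) × (1−0.13) = 0.372791
P(Reactor cooling lost) [OR] = 1 − (1−0.372791) × (1−0.09) = 0.429240
Rounded to 4 decimal places: P(Reactor cooling lost) ≈ 0.4292.

0.4292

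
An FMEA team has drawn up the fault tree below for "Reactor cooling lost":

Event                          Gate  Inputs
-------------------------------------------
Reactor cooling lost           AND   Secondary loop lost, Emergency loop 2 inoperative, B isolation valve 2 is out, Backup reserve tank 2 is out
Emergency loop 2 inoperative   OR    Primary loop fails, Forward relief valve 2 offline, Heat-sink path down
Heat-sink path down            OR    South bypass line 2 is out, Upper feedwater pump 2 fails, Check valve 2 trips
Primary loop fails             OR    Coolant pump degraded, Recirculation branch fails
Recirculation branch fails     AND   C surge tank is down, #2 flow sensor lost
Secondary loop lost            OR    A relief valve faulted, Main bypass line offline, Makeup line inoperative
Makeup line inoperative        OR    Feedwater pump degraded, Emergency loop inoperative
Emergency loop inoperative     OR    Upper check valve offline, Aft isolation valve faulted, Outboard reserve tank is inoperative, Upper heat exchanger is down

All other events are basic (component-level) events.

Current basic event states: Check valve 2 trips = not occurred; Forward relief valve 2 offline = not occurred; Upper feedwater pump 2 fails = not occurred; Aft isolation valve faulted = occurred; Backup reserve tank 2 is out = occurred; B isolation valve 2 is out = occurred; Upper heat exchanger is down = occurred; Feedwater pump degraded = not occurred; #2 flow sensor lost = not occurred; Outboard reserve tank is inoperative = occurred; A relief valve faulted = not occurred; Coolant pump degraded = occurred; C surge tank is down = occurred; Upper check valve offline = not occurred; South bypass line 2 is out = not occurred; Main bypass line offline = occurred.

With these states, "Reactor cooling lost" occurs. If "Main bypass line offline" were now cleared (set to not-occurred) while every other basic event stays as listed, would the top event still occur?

Counterfactual: set "Main bypass line offline" to not occurred.
Emergency loop inoperative [OR]: Upper check valve offline=not, Aft isolation valve faulted=occurs, Outboard reserve tank is inoperative=occurs, Upper heat exchanger is down=occurs → at least one input occurs → occurs.
Makeup line inoperative [OR]: Feedwater pump degraded=not, Emergency loop inoperative=occurs → at least one input occurs → occurs.
Secondary loop lost [OR]: A relief valve faulted=not, Main bypass line offline=not, Makeup line inoperative=occurs → at least one input occurs → occurs.
Recirculation branch fails [AND]: C surge tank is down=occurs, #2 flow sensor lost=not → not all inputs occur → does not occur.
Primary loop fails [OR]: Coolant pump degraded=occurs, Recirculation branch fails=not → at least one input occurs → occurs.
Heat-sink path down [OR]: South bypass line 2 is out=not, Upper feedwater pump 2 fails=not, Check valve 2 trips=not → no input occurs → does not occur.
Emergency loop 2 inoperative [OR]: Primary loop fails=occurs, Forward relief valve 2 offline=not, Heat-sink path down=not → at least one input occurs → occurs.
Reactor cooling lost [AND]: Secondary loop lost=occurs, Emergency loop 2 inoperative=occurs, B isolation valve 2 is out=occurs, Backup reserve tank 2 is out=occurs → all inputs occur → occurs.

Yes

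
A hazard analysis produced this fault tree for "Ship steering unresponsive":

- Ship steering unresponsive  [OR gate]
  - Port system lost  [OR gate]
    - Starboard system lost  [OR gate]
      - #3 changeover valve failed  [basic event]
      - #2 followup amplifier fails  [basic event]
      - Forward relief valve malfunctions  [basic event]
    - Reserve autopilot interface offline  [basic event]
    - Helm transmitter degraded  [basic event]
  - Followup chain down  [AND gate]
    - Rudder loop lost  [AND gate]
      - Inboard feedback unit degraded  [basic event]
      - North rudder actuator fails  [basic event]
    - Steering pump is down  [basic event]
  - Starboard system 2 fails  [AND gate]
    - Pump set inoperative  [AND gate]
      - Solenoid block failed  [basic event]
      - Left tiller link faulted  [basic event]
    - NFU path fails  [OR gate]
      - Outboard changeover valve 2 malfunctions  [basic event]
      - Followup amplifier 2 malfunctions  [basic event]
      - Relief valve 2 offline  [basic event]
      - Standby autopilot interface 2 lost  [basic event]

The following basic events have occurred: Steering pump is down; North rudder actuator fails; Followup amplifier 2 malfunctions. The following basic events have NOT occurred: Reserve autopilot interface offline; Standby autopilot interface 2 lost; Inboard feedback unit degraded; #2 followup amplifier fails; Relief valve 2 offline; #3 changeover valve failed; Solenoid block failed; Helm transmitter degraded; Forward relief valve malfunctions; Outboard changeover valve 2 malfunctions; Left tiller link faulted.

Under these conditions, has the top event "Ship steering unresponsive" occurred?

No

Starboard system lost [OR]: #3 changeover valve failed=not, #2 followup amplifier fails=not, Forward relief valve malfunctions=not → no input occurs → does not occur.
Port system lost [OR]: Starboard system lost=not, Reserve autopilot interface offline=not, Helm transmitter degraded=not → no input occurs → does not occur.
Rudder loop lost [AND]: Inboard feedback unit degraded=not, North rudder actuator fails=occurs → not all inputs occur → does not occur.
Followup chain down [AND]: Rudder loop lost=not, Steering pump is down=occurs → not all inputs occur → does not occur.
Pump set inoperative [AND]: Solenoid block failed=not, Left tiller link faulted=not → not all inputs occur → does not occur.
NFU path fails [OR]: Outboard changeover valve 2 malfunctions=not, Followup amplifier 2 malfunctions=occurs, Relief valve 2 offline=not, Standby autopilot interface 2 lost=not → at least one input occurs → occurs.
Starboard system 2 fails [AND]: Pump set inoperative=not, NFU path fails=occurs → not all inputs occur → does not occur.
Ship steering unresponsive [OR]: Port system lost=not, Followup chain down=not, Starboard system 2 fails=not → no input occurs → does not occur.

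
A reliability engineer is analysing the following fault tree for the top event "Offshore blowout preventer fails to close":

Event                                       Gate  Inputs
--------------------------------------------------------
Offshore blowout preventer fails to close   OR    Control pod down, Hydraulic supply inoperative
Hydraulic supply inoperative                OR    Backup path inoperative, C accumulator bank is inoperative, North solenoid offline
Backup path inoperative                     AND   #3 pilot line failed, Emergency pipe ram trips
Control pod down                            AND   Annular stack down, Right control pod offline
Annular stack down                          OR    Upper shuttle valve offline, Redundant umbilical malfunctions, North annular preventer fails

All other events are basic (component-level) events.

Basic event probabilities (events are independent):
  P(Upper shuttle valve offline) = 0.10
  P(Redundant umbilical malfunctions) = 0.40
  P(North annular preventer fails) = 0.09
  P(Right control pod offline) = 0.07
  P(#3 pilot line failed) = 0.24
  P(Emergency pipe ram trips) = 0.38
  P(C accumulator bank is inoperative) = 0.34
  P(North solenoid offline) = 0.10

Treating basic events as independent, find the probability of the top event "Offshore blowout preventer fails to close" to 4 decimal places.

P(Annular stack down) [OR] = 1 − (1−0.10) × (1−0.40) × (1−0.09) = 0.508600
P(Control pod down) [AND] = 0.508600 × 0.07 = 0.035602
P(Backup path inoperative) [AND] = 0.24 × 0.38 = 0.091200
P(Hydraulic supply inoperative) [OR] = 1 − (1−0.091200) × (1−0.34) × (1−0.10) = 0.460173
P(Offshore blowout preventer fails to close) [OR] = 1 − (1−0.035602) × (1−0.460173) = 0.479392
Rounded to 4 decimal places: P(Offshore blowout preventer fails to close) ≈ 0.4794.

0.4794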